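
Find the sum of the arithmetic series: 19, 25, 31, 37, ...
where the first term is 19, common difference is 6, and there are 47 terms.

Sₙ = n/2 × (first + last)
Last term = a + (n-1)d = 19 + (47-1)×6 = 295
S_47 = 47/2 × (19 + 295)
S_47 = 47/2 × 314 = 7379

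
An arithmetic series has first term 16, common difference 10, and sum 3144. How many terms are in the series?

Using S = n/2 × [2a + (n-1)d]
3144 = n/2 × [2(16) + (n-1)(10)]
3144 = n/2 × [32 + 10n - 10]
6288 = n × [22 + 10n]
10n² + (22)n - 6288 = 0
Discriminant: Δ = (22)² - 4(10)(-6288) = 484 + 251520 = 252004
√Δ = 502
n = [-(22) + √Δ] / (2·10) = (-22 + 502) / 20 = 480 / 20 = 24
(The negative root is discarded since n must be a positive integer.)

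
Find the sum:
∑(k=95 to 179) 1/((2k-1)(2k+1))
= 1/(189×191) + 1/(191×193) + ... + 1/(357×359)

Partial fractions: 1/((2k-1)(2k+1)) = (1/2)[1/(2k-1) - 1/(2k+1)]
The series telescopes:
= (1/2)[1/189 - 1/359]
= 85/67851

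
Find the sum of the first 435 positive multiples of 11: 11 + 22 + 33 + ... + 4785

Factor out 11: = 11(1 + 2 + ... + 435) = 11 × n(n+1)/2
= 11 × 435×436/2
= 11 × 94830
= 1043130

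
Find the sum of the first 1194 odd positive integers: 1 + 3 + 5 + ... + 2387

Sum of first n odd numbers = n²
= 1194²
= 1425636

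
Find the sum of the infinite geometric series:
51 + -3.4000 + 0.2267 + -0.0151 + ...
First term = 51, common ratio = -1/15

For |r| < 1, S = a / (1 - r)
S = 51 / (1 - (-1/15))
S = 51 / (16/15)
S = 765/16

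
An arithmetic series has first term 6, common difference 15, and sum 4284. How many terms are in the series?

Using S = n/2 × [2a + (n-1)d]
4284 = n/2 × [2(6) + (n-1)(15)]
4284 = n/2 × [12 + 15n - 15]
8568 = n × [-3 + 15n]
15n² + (-3)n - 8568 = 0
Discriminant: Δ = (-3)² - 4(15)(-8568) = 9 + 514080 = 514089
√Δ = 717
n = [-(-3) + √Δ] / (2·15) = (3 + 717) / 30 = 720 / 30 = 24
(The negative root is discarded since n must be a positive integer.)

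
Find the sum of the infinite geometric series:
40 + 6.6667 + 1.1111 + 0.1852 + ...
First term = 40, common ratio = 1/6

For |r| < 1, S = a / (1 - r)
S = 40 / (1 - (1/6))
S = 40 / (5/6)
S = 48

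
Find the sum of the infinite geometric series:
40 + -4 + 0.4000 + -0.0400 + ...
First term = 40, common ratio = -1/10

For |r| < 1, S = a / (1 - r)
S = 40 / (1 - (-1/10))
S = 40 / (11/10)
S = 400/11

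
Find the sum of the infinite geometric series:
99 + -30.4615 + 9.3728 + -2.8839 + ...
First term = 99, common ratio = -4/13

For |r| < 1, S = a / (1 - r)
S = 99 / (1 - (-4/13))
S = 99 / (17/13)
S = 1287/17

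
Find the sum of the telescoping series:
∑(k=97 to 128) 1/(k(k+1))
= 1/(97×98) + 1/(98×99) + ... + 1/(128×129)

Partial fractions: 1/(k(k+1)) = 1/k - 1/(k+1)
The series telescopes:
= (1/97 - 1/98) + (1/98 - 1/99) + ... + (1/128 - 1/129)
= 1/97 - 1/129
= 32/12513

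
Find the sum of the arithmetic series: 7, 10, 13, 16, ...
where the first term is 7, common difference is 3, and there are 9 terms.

Sₙ = n/2 × (first + last)
Last term = a + (n-1)d = 7 + (9-1)×3 = 31
S_9 = 9/2 × (7 + 31)
S_9 = 9/2 × 38 = 171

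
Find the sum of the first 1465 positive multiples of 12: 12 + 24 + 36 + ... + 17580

Factor out 12: = 12(1 + 2 + ... + 1465) = 12 × n(n+1)/2
= 12 × 1465×1466/2
= 12 × 1073845
= 12886140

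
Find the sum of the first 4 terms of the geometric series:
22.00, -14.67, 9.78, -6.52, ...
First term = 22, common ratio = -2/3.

Sₙ = a(1 - rⁿ) / (1 - r)
S_4 = 22(1 - (-2/3)^4) / (1 - (-2/3))
S_4 = 22(1 - (16/81)) / (5/3)
S_4 = 286/27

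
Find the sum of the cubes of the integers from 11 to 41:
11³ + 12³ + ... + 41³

Use ∑_{k=1}^{n} k³ = [n(n+1)/2]², then subtract the first 10 terms.
∑_{k=1}^{41} k³ = [41×42/2]² = 861² = 741321
∑_{k=1}^{10} k³ = [10×11/2]² = 55² = 3025
∑_{k=11}^{41} k³ = 741321 - 3025 = 738296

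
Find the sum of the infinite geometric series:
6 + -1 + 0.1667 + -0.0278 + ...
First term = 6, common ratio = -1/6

For |r| < 1, S = a / (1 - r)
S = 6 / (1 - (-1/6))
S = 6 / (7/6)
S = 36/7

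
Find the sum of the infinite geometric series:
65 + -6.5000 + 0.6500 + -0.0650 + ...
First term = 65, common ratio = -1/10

For |r| < 1, S = a / (1 - r)
S = 65 / (1 - (-1/10))
S = 65 / (11/10)
S = 650/11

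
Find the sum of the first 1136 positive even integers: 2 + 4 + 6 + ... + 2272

Sum of first n even numbers = n(n+1)
= 1136×1137
= 1291632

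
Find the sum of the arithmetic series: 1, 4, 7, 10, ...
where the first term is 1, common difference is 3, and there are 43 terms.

Sₙ = n/2 × (first + last)
Last term = a + (n-1)d = 1 + (43-1)×3 = 127
S_43 = 43/2 × (1 + 127)
S_43 = 43/2 × 128 = 2752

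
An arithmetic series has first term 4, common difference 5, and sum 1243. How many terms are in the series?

Using S = n/2 × [2a + (n-1)d]
1243 = n/2 × [2(4) + (n-1)(5)]
1243 = n/2 × [8 + 5n - 5]
2486 = n × [3 + 5n]
5n² + (3)n - 2486 = 0
Discriminant: Δ = (3)² - 4(5)(-2486) = 9 + 49720 = 49729
√Δ = 223
n = [-(3) + √Δ] / (2·5) = (-3 + 223) / 10 = 220 / 10 = 22
(The negative root is discarded since n must be a positive integer.)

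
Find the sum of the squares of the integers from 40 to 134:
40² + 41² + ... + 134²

Use ∑_{k=1}^{n} k² = n(n+1)(2n+1)/6, then subtract the first 39 terms.
∑_{k=1}^{134} k² = 134×135×269/6 = 811035
∑_{k=1}^{39} k² = 39×40×79/6 = 20540
∑_{k=40}^{134} k² = 811035 - 20540 = 790495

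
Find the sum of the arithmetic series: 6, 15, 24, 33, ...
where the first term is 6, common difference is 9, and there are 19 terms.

Sₙ = n/2 × (first + last)
Last term = a + (n-1)d = 6 + (19-1)×9 = 168
S_19 = 19/2 × (6 + 168)
S_19 = 19/2 × 174 = 1653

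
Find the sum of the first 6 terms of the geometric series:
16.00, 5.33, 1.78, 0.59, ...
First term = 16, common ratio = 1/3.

Sₙ = a(1 - rⁿ) / (1 - r)
S_6 = 16(1 - (1/3)^6) / (1 - (1/3))
S_6 = 16(1 - (1/729)) / (2/3)
S_6 = 5824/243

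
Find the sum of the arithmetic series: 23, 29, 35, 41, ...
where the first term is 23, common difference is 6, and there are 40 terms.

Sₙ = n/2 × (first + last)
Last term = a + (n-1)d = 23 + (40-1)×6 = 257
S_40 = 40/2 × (23 + 257)
S_40 = 40/2 × 280 = 5600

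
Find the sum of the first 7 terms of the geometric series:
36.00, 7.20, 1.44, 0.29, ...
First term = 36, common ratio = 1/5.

Sₙ = a(1 - rⁿ) / (1 - r)
S_7 = 36(1 - (1/5)^7) / (1 - (1/5))
S_7 = 36(1 - (1/78125)) / (4/5)
S_7 = 703116/15625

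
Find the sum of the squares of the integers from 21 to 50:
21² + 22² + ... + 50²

Use ∑_{k=1}^{n} k² = n(n+1)(2n+1)/6, then subtract the first 20 terms.
∑_{k=1}^{50} k² = 50×51×101/6 = 42925
∑_{k=1}^{20} k² = 20×21×41/6 = 2870
∑_{k=21}^{50} k² = 42925 - 2870 = 40055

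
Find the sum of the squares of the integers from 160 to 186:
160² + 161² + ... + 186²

Use ∑_{k=1}^{n} k² = n(n+1)(2n+1)/6, then subtract the first 159 terms.
∑_{k=1}^{186} k² = 186×187×373/6 = 2162281
∑_{k=1}^{159} k² = 159×160×319/6 = 1352560
∑_{k=160}^{186} k² = 2162281 - 1352560 = 809721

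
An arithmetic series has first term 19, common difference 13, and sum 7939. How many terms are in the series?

Using S = n/2 × [2a + (n-1)d]
7939 = n/2 × [2(19) + (n-1)(13)]
7939 = n/2 × [38 + 13n - 13]
15878 = n × [25 + 13n]
13n² + (25)n - 15878 = 0
Discriminant: Δ = (25)² - 4(13)(-15878) = 625 + 825656 = 826281
√Δ = 909
n = [-(25) + √Δ] / (2·13) = (-25 + 909) / 26 = 884 / 26 = 34
(The negative root is discarded since n must be a positive integer.)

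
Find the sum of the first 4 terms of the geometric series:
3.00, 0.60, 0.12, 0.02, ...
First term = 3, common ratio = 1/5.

Sₙ = a(1 - rⁿ) / (1 - r)
S_4 = 3(1 - (1/5)^4) / (1 - (1/5))
S_4 = 3(1 - (1/625)) / (4/5)
S_4 = 468/125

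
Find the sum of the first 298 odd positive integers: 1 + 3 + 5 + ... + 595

Sum of first n odd numbers = n²
= 298²
= 88804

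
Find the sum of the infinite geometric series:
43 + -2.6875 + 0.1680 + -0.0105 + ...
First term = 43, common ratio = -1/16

For |r| < 1, S = a / (1 - r)
S = 43 / (1 - (-1/16))
S = 43 / (17/16)
S = 688/17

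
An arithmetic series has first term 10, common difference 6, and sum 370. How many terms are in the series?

Using S = n/2 × [2a + (n-1)d]
370 = n/2 × [2(10) + (n-1)(6)]
370 = n/2 × [20 + 6n - 6]
740 = n × [14 + 6n]
6n² + (14)n - 740 = 0
Discriminant: Δ = (14)² - 4(6)(-740) = 196 + 17760 = 17956
√Δ = 134
n = [-(14) + √Δ] / (2·6) = (-14 + 134) / 12 = 120 / 12 = 10
(The negative root is discarded since n must be a positive integer.)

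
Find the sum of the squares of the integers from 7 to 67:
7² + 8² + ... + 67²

Use ∑_{k=1}^{n} k² = n(n+1)(2n+1)/6, then subtract the first 6 terms.
∑_{k=1}^{67} k² = 67×68×135/6 = 102510
∑_{k=1}^{6} k² = 6×7×13/6 = 91
∑_{k=7}^{67} k² = 102510 - 91 = 102419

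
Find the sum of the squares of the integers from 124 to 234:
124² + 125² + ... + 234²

Use ∑_{k=1}^{n} k² = n(n+1)(2n+1)/6, then subtract the first 123 terms.
∑_{k=1}^{234} k² = 234×235×469/6 = 4298385
∑_{k=1}^{123} k² = 123×124×247/6 = 627874
∑_{k=124}^{234} k² = 4298385 - 627874 = 3670511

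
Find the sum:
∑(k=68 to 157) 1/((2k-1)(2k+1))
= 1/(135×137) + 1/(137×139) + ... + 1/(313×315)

Partial fractions: 1/((2k-1)(2k+1)) = (1/2)[1/(2k-1) - 1/(2k+1)]
The series telescopes:
= (1/2)[1/135 - 1/315]
= 2/945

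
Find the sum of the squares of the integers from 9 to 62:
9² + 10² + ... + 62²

Use ∑_{k=1}^{n} k² = n(n+1)(2n+1)/6, then subtract the first 8 terms.
∑_{k=1}^{62} k² = 62×63×125/6 = 81375
∑_{k=1}^{8} k² = 8×9×17/6 = 204
∑_{k=9}^{62} k² = 81375 - 204 = 81171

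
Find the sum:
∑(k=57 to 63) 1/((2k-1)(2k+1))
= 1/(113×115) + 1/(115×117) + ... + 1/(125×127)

Partial fractions: 1/((2k-1)(2k+1)) = (1/2)[1/(2k-1) - 1/(2k+1)]
The series telescopes:
= (1/2)[1/113 - 1/127]
= 7/14351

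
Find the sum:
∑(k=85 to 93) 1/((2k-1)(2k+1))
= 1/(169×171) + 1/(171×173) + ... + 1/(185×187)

Partial fractions: 1/((2k-1)(2k+1)) = (1/2)[1/(2k-1) - 1/(2k+1)]
The series telescopes:
= (1/2)[1/169 - 1/187]
= 9/31603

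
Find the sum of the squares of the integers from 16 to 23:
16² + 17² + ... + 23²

Use ∑_{k=1}^{n} k² = n(n+1)(2n+1)/6, then subtract the first 15 terms.
∑_{k=1}^{23} k² = 23×24×47/6 = 4324
∑_{k=1}^{15} k² = 15×16×31/6 = 1240
∑_{k=16}^{23} k² = 4324 - 1240 = 3084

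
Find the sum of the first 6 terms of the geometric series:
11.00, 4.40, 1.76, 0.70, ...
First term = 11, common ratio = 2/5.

Sₙ = a(1 - rⁿ) / (1 - r)
S_6 = 11(1 - (2/5)^6) / (1 - (2/5))
S_6 = 11(1 - (64/15625)) / (3/5)
S_6 = 57057/3125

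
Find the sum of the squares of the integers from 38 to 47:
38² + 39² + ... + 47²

Use ∑_{k=1}^{n} k² = n(n+1)(2n+1)/6, then subtract the first 37 terms.
∑_{k=1}^{47} k² = 47×48×95/6 = 35720
∑_{k=1}^{37} k² = 37×38×75/6 = 17575
∑_{k=38}^{47} k² = 35720 - 17575 = 18145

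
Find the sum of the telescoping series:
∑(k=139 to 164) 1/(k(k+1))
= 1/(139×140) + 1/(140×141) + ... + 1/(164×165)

Partial fractions: 1/(k(k+1)) = 1/k - 1/(k+1)
The series telescopes:
= (1/139 - 1/140) + (1/140 - 1/141) + ... + (1/164 - 1/165)
= 1/139 - 1/165
= 26/22935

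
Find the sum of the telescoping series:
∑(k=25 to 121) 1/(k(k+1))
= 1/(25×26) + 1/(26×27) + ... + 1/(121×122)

Partial fractions: 1/(k(k+1)) = 1/k - 1/(k+1)
The series telescopes:
= (1/25 - 1/26) + (1/26 - 1/27) + ... + (1/121 - 1/122)
= 1/25 - 1/122
= 97/3050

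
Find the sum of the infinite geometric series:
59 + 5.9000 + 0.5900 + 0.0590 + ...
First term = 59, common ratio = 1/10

For |r| < 1, S = a / (1 - r)
S = 59 / (1 - (1/10))
S = 59 / (9/10)
S = 590/9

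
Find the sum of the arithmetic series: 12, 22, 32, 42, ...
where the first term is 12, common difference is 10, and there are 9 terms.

Sₙ = n/2 × (first + last)
Last term = a + (n-1)d = 12 + (9-1)×10 = 92
S_9 = 9/2 × (12 + 92)
S_9 = 9/2 × 104 = 468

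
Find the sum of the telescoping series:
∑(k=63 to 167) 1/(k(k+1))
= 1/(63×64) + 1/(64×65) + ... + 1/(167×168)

Partial fractions: 1/(k(k+1)) = 1/k - 1/(k+1)
The series telescopes:
= (1/63 - 1/64) + (1/64 - 1/65) + ... + (1/167 - 1/168)
= 1/63 - 1/168
= 5/504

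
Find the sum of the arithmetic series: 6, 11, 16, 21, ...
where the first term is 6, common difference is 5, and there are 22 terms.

Sₙ = n/2 × (first + last)
Last term = a + (n-1)d = 6 + (22-1)×5 = 111
S_22 = 22/2 × (6 + 111)
S_22 = 22/2 × 117 = 1287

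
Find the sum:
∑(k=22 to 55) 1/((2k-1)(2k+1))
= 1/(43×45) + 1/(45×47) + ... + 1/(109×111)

Partial fractions: 1/((2k-1)(2k+1)) = (1/2)[1/(2k-1) - 1/(2k+1)]
The series telescopes:
= (1/2)[1/43 - 1/111]
= 34/4773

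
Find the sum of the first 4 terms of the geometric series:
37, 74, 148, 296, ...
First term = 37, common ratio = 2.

Sₙ = a(1 - rⁿ) / (1 - r)
S_4 = 37(1 - 2^4) / (1 - 2)
S_4 = 37(1 - 16) / (-1)
S_4 = 555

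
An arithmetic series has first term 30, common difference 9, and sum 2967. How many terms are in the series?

Using S = n/2 × [2a + (n-1)d]
2967 = n/2 × [2(30) + (n-1)(9)]
2967 = n/2 × [60 + 9n - 9]
5934 = n × [51 + 9n]
9n² + (51)n - 5934 = 0
Discriminant: Δ = (51)² - 4(9)(-5934) = 2601 + 213624 = 216225
√Δ = 465
n = [-(51) + √Δ] / (2·9) = (-51 + 465) / 18 = 414 / 18 = 23
(The negative root is discarded since n must be a positive integer.)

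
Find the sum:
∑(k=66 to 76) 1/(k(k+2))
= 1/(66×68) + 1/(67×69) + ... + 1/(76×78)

Partial fractions: 1/(k(k+2)) = (1/2)[1/k - 1/(k+2)]
Telescoping leaves the first two and last two terms:
= (1/2)[1/66 + 1/67 - 1/77 - 1/78]
= 859/402402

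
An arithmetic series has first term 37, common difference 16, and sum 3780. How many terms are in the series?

Using S = n/2 × [2a + (n-1)d]
3780 = n/2 × [2(37) + (n-1)(16)]
3780 = n/2 × [74 + 16n - 16]
7560 = n × [58 + 16n]
16n² + (58)n - 7560 = 0
Discriminant: Δ = (58)² - 4(16)(-7560) = 3364 + 483840 = 487204
√Δ = 698
n = [-(58) + √Δ] / (2·16) = (-58 + 698) / 32 = 640 / 32 = 20
(The negative root is discarded since n must be a positive integer.)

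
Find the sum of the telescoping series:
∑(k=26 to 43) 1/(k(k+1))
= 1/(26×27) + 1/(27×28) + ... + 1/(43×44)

Partial fractions: 1/(k(k+1)) = 1/k - 1/(k+1)
The series telescopes:
= (1/26 - 1/27) + (1/27 - 1/28) + ... + (1/43 - 1/44)
= 1/26 - 1/44
= 9/572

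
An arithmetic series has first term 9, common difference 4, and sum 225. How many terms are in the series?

Using S = n/2 × [2a + (n-1)d]
225 = n/2 × [2(9) + (n-1)(4)]
225 = n/2 × [18 + 4n - 4]
450 = n × [14 + 4n]
4n² + (14)n - 450 = 0
Discriminant: Δ = (14)² - 4(4)(-450) = 196 + 7200 = 7396
√Δ = 86
n = [-(14) + √Δ] / (2·4) = (-14 + 86) / 8 = 72 / 8 = 9
(The negative root is discarded since n must be a positive integer.)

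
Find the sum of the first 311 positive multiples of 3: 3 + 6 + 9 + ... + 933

Factor out 3: = 3(1 + 2 + ... + 311) = 3 × n(n+1)/2
= 3 × 311×312/2
= 3 × 48516
= 145548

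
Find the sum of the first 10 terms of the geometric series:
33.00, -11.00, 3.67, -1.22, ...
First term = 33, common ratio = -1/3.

Sₙ = a(1 - rⁿ) / (1 - r)
S_10 = 33(1 - (-1/3)^10) / (1 - (-1/3))
S_10 = 33(1 - (1/59049)) / (4/3)
S_10 = 162382/6561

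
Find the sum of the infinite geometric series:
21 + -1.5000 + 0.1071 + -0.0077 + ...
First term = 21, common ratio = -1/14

For |r| < 1, S = a / (1 - r)
S = 21 / (1 - (-1/14))
S = 21 / (15/14)
S = 98/5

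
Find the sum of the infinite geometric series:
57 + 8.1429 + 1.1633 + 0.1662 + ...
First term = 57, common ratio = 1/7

For |r| < 1, S = a / (1 - r)
S = 57 / (1 - (1/7))
S = 57 / (6/7)
S = 133/2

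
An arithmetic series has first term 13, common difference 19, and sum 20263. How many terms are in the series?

Using S = n/2 × [2a + (n-1)d]
20263 = n/2 × [2(13) + (n-1)(19)]
20263 = n/2 × [26 + 19n - 19]
40526 = n × [7 + 19n]
19n² + (7)n - 40526 = 0
Discriminant: Δ = (7)² - 4(19)(-40526) = 49 + 3079976 = 3080025
√Δ = 1755
n = [-(7) + √Δ] / (2·19) = (-7 + 1755) / 38 = 1748 / 38 = 46
(The negative root is discarded since n must be a positive integer.)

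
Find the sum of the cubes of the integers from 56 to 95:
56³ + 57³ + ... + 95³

Use ∑_{k=1}^{n} k³ = [n(n+1)/2]², then subtract the first 55 terms.
∑_{k=1}^{95} k³ = [95×96/2]² = 4560² = 20793600
∑_{k=1}^{55} k³ = [55×56/2]² = 1540² = 2371600
∑_{k=56}^{95} k³ = 20793600 - 2371600 = 18422000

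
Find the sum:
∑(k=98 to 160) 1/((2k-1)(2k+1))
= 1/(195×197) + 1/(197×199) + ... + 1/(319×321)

Partial fractions: 1/((2k-1)(2k+1)) = (1/2)[1/(2k-1) - 1/(2k+1)]
The series telescopes:
= (1/2)[1/195 - 1/321]
= 7/6955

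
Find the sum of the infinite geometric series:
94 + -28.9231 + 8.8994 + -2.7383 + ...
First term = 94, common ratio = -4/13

For |r| < 1, S = a / (1 - r)
S = 94 / (1 - (-4/13))
S = 94 / (17/13)
S = 1222/17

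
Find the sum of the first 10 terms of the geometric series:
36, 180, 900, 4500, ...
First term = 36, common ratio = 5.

Sₙ = a(1 - rⁿ) / (1 - r)
S_10 = 36(1 - 5^10) / (1 - 5)
S_10 = 36(1 - 9765625) / (-4)
S_10 = 87890616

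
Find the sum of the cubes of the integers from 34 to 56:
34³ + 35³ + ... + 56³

Use ∑_{k=1}^{n} k³ = [n(n+1)/2]², then subtract the first 33 terms.
∑_{k=1}^{56} k³ = [56×57/2]² = 1596² = 2547216
∑_{k=1}^{33} k³ = [33×34/2]² = 561² = 314721
∑_{k=34}^{56} k³ = 2547216 - 314721 = 2232495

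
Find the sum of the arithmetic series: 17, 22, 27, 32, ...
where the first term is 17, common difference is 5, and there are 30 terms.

Sₙ = n/2 × (first + last)
Last term = a + (n-1)d = 17 + (30-1)×5 = 162
S_30 = 30/2 × (17 + 162)
S_30 = 30/2 × 179 = 2685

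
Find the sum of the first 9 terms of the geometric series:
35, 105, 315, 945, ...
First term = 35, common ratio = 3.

Sₙ = a(1 - rⁿ) / (1 - r)
S_9 = 35(1 - 3^9) / (1 - 3)
S_9 = 35(1 - 19683) / (-2)
S_9 = 344435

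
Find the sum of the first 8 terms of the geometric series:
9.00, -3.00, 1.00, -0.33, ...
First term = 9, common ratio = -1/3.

Sₙ = a(1 - rⁿ) / (1 - r)
S_8 = 9(1 - (-1/3)^8) / (1 - (-1/3))
S_8 = 9(1 - (1/6561)) / (4/3)
S_8 = 1640/243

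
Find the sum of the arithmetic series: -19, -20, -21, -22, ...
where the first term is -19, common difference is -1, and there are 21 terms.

Sₙ = n/2 × (first + last)
Last term = a + (n-1)d = -19 + (21-1)×(-1) = -39
S_21 = 21/2 × (-19 + (-39))
S_21 = 21/2 × (-58) = -609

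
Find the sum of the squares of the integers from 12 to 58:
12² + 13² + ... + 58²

Use ∑_{k=1}^{n} k² = n(n+1)(2n+1)/6, then subtract the first 11 terms.
∑_{k=1}^{58} k² = 58×59×117/6 = 66729
∑_{k=1}^{11} k² = 11×12×23/6 = 506
∑_{k=12}^{58} k² = 66729 - 506 = 66223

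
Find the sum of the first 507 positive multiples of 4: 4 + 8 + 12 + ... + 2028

Factor out 4: = 4(1 + 2 + ... + 507) = 4 × n(n+1)/2
= 4 × 507×508/2
= 4 × 128778
= 515112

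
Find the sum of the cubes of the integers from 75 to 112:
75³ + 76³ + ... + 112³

Use ∑_{k=1}^{n} k³ = [n(n+1)/2]², then subtract the first 74 terms.
∑_{k=1}^{112} k³ = [112×113/2]² = 6328² = 40043584
∑_{k=1}^{74} k³ = [74×75/2]² = 2775² = 7700625
∑_{k=75}^{112} k³ = 40043584 - 7700625 = 32342959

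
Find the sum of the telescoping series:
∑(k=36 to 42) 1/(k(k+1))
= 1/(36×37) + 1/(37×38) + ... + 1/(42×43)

Partial fractions: 1/(k(k+1)) = 1/k - 1/(k+1)
The series telescopes:
= (1/36 - 1/37) + (1/37 - 1/38) + ... + (1/42 - 1/43)
= 1/36 - 1/43
= 7/1548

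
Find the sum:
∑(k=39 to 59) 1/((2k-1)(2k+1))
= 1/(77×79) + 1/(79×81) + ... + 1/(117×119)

Partial fractions: 1/((2k-1)(2k+1)) = (1/2)[1/(2k-1) - 1/(2k+1)]
The series telescopes:
= (1/2)[1/77 - 1/119]
= 3/1309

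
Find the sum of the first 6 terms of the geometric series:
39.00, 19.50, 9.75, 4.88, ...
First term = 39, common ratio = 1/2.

Sₙ = a(1 - rⁿ) / (1 - r)
S_6 = 39(1 - (1/2)^6) / (1 - (1/2))
S_6 = 39(1 - (1/64)) / (1/2)
S_6 = 2457/32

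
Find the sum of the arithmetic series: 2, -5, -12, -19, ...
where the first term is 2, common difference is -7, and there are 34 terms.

Sₙ = n/2 × (first + last)
Last term = a + (n-1)d = 2 + (34-1)×(-7) = -229
S_34 = 34/2 × (2 + (-229))
S_34 = 34/2 × (-227) = -3859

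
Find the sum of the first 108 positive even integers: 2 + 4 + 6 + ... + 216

Sum of first n even numbers = n(n+1)
= 108×109
= 11772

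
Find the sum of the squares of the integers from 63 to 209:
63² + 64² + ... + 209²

Use ∑_{k=1}^{n} k² = n(n+1)(2n+1)/6, then subtract the first 62 terms.
∑_{k=1}^{209} k² = 209×210×419/6 = 3064985
∑_{k=1}^{62} k² = 62×63×125/6 = 81375
∑_{k=63}^{209} k² = 3064985 - 81375 = 2983610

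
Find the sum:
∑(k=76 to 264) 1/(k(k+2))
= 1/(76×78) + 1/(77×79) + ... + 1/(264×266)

Partial fractions: 1/(k(k+2)) = (1/2)[1/k - 1/(k+2)]
Telescoping leaves the first two and last two terms:
= (1/2)[1/76 + 1/77 - 1/265 - 1/266]
= 28863/3101560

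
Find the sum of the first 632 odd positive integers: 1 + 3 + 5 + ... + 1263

Sum of first n odd numbers = n²
= 632²
= 399424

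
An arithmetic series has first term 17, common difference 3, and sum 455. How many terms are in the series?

Using S = n/2 × [2a + (n-1)d]
455 = n/2 × [2(17) + (n-1)(3)]
455 = n/2 × [34 + 3n - 3]
910 = n × [31 + 3n]
3n² + (31)n - 910 = 0
Discriminant: Δ = (31)² - 4(3)(-910) = 961 + 10920 = 11881
√Δ = 109
n = [-(31) + √Δ] / (2·3) = (-31 + 109) / 6 = 78 / 6 = 13
(The negative root is discarded since n must be a positive integer.)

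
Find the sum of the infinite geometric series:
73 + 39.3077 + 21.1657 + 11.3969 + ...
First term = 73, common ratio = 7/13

For |r| < 1, S = a / (1 - r)
S = 73 / (1 - (7/13))
S = 73 / (6/13)
S = 949/6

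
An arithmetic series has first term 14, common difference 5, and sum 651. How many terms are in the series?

Using S = n/2 × [2a + (n-1)d]
651 = n/2 × [2(14) + (n-1)(5)]
651 = n/2 × [28 + 5n - 5]
1302 = n × [23 + 5n]
5n² + (23)n - 1302 = 0
Discriminant: Δ = (23)² - 4(5)(-1302) = 529 + 26040 = 26569
√Δ = 163
n = [-(23) + √Δ] / (2·5) = (-23 + 163) / 10 = 140 / 10 = 14
(The negative root is discarded since n must be a positive integer.)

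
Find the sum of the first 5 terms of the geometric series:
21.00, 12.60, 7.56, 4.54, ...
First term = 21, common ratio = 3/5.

Sₙ = a(1 - rⁿ) / (1 - r)
S_5 = 21(1 - (3/5)^5) / (1 - (3/5))
S_5 = 21(1 - (243/3125)) / (2/5)
S_5 = 30261/625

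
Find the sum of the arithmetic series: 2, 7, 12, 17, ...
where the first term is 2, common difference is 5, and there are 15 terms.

Sₙ = n/2 × (first + last)
Last term = a + (n-1)d = 2 + (15-1)×5 = 72
S_15 = 15/2 × (2 + 72)
S_15 = 15/2 × 74 = 555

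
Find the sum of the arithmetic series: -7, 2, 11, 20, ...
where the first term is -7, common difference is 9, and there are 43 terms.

Sₙ = n/2 × (first + last)
Last term = a + (n-1)d = -7 + (43-1)×9 = 371
S_43 = 43/2 × (-7 + 371)
S_43 = 43/2 × 364 = 7826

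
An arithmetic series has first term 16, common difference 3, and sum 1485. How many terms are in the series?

Using S = n/2 × [2a + (n-1)d]
1485 = n/2 × [2(16) + (n-1)(3)]
1485 = n/2 × [32 + 3n - 3]
2970 = n × [29 + 3n]
3n² + (29)n - 2970 = 0
Discriminant: Δ = (29)² - 4(3)(-2970) = 841 + 35640 = 36481
√Δ = 191
n = [-(29) + √Δ] / (2·3) = (-29 + 191) / 6 = 162 / 6 = 27
(The negative root is discarded since n must be a positive integer.)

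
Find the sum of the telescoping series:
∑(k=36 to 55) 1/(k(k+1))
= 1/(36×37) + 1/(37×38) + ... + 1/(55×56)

Partial fractions: 1/(k(k+1)) = 1/k - 1/(k+1)
The series telescopes:
= (1/36 - 1/37) + (1/37 - 1/38) + ... + (1/55 - 1/56)
= 1/36 - 1/56
= 5/504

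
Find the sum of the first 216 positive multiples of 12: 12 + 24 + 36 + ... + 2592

Factor out 12: = 12(1 + 2 + ... + 216) = 12 × n(n+1)/2
= 12 × 216×217/2
= 12 × 23436
= 281232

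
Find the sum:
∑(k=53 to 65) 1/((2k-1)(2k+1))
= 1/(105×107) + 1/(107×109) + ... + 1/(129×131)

Partial fractions: 1/((2k-1)(2k+1)) = (1/2)[1/(2k-1) - 1/(2k+1)]
The series telescopes:
= (1/2)[1/105 - 1/131]
= 13/13755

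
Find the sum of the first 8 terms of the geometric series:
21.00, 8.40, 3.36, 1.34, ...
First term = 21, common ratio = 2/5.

Sₙ = a(1 - rⁿ) / (1 - r)
S_8 = 21(1 - (2/5)^8) / (1 - (2/5))
S_8 = 21(1 - (256/390625)) / (3/5)
S_8 = 2732583/78125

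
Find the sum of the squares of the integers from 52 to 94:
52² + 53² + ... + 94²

Use ∑_{k=1}^{n} k² = n(n+1)(2n+1)/6, then subtract the first 51 terms.
∑_{k=1}^{94} k² = 94×95×189/6 = 281295
∑_{k=1}^{51} k² = 51×52×103/6 = 45526
∑_{k=52}^{94} k² = 281295 - 45526 = 235769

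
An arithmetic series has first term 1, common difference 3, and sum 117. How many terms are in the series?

Using S = n/2 × [2a + (n-1)d]
117 = n/2 × [2(1) + (n-1)(3)]
117 = n/2 × [2 + 3n - 3]
234 = n × [-1 + 3n]
3n² + (-1)n - 234 = 0
Discriminant: Δ = (-1)² - 4(3)(-234) = 1 + 2808 = 2809
√Δ = 53
n = [-(-1) + √Δ] / (2·3) = (1 + 53) / 6 = 54 / 6 = 9
(The negative root is discarded since n must be a positive integer.)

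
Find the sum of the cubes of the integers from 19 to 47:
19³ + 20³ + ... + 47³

Use ∑_{k=1}^{n} k³ = [n(n+1)/2]², then subtract the first 18 terms.
∑_{k=1}^{47} k³ = [47×48/2]² = 1128² = 1272384
∑_{k=1}^{18} k³ = [18×19/2]² = 171² = 29241
∑_{k=19}^{47} k³ = 1272384 - 29241 = 1243143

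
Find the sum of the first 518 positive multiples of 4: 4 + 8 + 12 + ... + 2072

Factor out 4: = 4(1 + 2 + ... + 518) = 4 × n(n+1)/2
= 4 × 518×519/2
= 4 × 134421
= 537684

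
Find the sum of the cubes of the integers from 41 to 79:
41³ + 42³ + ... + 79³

Use ∑_{k=1}^{n} k³ = [n(n+1)/2]², then subtract the first 40 terms.
∑_{k=1}^{79} k³ = [79×80/2]² = 3160² = 9985600
∑_{k=1}^{40} k³ = [40×41/2]² = 820² = 672400
∑_{k=41}^{79} k³ = 9985600 - 672400 = 9313200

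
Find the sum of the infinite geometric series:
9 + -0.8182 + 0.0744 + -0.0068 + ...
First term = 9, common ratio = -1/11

For |r| < 1, S = a / (1 - r)
S = 9 / (1 - (-1/11))
S = 9 / (12/11)
S = 33/4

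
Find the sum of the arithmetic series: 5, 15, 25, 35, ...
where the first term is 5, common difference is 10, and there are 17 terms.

Sₙ = n/2 × (first + last)
Last term = a + (n-1)d = 5 + (17-1)×10 = 165
S_17 = 17/2 × (5 + 165)
S_17 = 17/2 × 170 = 1445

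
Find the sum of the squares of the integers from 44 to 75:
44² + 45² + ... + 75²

Use ∑_{k=1}^{n} k² = n(n+1)(2n+1)/6, then subtract the first 43 terms.
∑_{k=1}^{75} k² = 75×76×151/6 = 143450
∑_{k=1}^{43} k² = 43×44×87/6 = 27434
∑_{k=44}^{75} k² = 143450 - 27434 = 116016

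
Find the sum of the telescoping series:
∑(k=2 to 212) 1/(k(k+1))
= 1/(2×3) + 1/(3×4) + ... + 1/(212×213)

Partial fractions: 1/(k(k+1)) = 1/k - 1/(k+1)
The series telescopes:
= (1/2 - 1/3) + (1/3 - 1/4) + ... + (1/212 - 1/213)
= 1/2 - 1/213
= 211/426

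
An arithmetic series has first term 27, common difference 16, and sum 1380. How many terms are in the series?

Using S = n/2 × [2a + (n-1)d]
1380 = n/2 × [2(27) + (n-1)(16)]
1380 = n/2 × [54 + 16n - 16]
2760 = n × [38 + 16n]
16n² + (38)n - 2760 = 0
Discriminant: Δ = (38)² - 4(16)(-2760) = 1444 + 176640 = 178084
√Δ = 422
n = [-(38) + √Δ] / (2·16) = (-38 + 422) / 32 = 384 / 32 = 12
(The negative root is discarded since n must be a positive integer.)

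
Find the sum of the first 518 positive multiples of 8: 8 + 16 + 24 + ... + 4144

Factor out 8: = 8(1 + 2 + ... + 518) = 8 × n(n+1)/2
= 8 × 518×519/2
= 8 × 134421
= 1075368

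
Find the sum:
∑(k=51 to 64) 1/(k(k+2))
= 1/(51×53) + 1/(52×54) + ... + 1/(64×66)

Partial fractions: 1/(k(k+2)) = (1/2)[1/k - 1/(k+2)]
Telescoping leaves the first two and last two terms:
= (1/2)[1/51 + 1/52 - 1/65 - 1/66]
= 1211/291720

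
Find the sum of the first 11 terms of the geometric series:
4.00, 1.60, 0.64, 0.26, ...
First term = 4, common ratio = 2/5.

Sₙ = a(1 - rⁿ) / (1 - r)
S_11 = 4(1 - (2/5)^11) / (1 - (2/5))
S_11 = 4(1 - (2048/48828125)) / (3/5)
S_11 = 65101436/9765625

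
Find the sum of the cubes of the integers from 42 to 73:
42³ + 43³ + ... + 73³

Use ∑_{k=1}^{n} k³ = [n(n+1)/2]², then subtract the first 41 terms.
∑_{k=1}^{73} k³ = [73×74/2]² = 2701² = 7295401
∑_{k=1}^{41} k³ = [41×42/2]² = 861² = 741321
∑_{k=42}^{73} k³ = 7295401 - 741321 = 6554080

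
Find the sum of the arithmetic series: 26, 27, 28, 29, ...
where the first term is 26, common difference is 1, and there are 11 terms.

Sₙ = n/2 × (first + last)
Last term = a + (n-1)d = 26 + (11-1)×1 = 36
S_11 = 11/2 × (26 + 36)
S_11 = 11/2 × 62 = 341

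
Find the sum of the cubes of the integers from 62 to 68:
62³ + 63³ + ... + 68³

Use ∑_{k=1}^{n} k³ = [n(n+1)/2]², then subtract the first 61 terms.
∑_{k=1}^{68} k³ = [68×69/2]² = 2346² = 5503716
∑_{k=1}^{61} k³ = [61×62/2]² = 1891² = 3575881
∑_{k=62}^{68} k³ = 5503716 - 3575881 = 1927835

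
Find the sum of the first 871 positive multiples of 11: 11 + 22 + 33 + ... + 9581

Factor out 11: = 11(1 + 2 + ... + 871) = 11 × n(n+1)/2
= 11 × 871×872/2
= 11 × 379756
= 4177316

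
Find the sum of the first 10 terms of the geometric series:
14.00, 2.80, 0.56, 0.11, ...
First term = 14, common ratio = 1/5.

Sₙ = a(1 - rⁿ) / (1 - r)
S_10 = 14(1 - (1/5)^10) / (1 - (1/5))
S_10 = 14(1 - (1/9765625)) / (4/5)
S_10 = 34179684/1953125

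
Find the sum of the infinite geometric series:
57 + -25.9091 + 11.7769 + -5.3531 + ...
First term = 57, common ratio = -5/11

For |r| < 1, S = a / (1 - r)
S = 57 / (1 - (-5/11))
S = 57 / (16/11)
S = 627/16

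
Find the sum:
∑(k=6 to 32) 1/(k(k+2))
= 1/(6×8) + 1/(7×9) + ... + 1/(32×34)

Partial fractions: 1/(k(k+2)) = (1/2)[1/k - 1/(k+2)]
Telescoping leaves the first two and last two terms:
= (1/2)[1/6 + 1/7 - 1/33 - 1/34]
= 327/2618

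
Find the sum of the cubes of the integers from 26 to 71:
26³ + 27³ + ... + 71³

Use ∑_{k=1}^{n} k³ = [n(n+1)/2]², then subtract the first 25 terms.
∑_{k=1}^{71} k³ = [71×72/2]² = 2556² = 6533136
∑_{k=1}^{25} k³ = [25×26/2]² = 325² = 105625
∑_{k=26}^{71} k³ = 6533136 - 105625 = 6427511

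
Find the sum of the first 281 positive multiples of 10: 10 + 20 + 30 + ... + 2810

Factor out 10: = 10(1 + 2 + ... + 281) = 10 × n(n+1)/2
= 10 × 281×282/2
= 10 × 39621
= 396210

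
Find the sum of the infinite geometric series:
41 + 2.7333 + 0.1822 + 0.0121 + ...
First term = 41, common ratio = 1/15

For |r| < 1, S = a / (1 - r)
S = 41 / (1 - (1/15))
S = 41 / (14/15)
S = 615/14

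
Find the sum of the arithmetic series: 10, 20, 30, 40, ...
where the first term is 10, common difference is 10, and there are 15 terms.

Sₙ = n/2 × (first + last)
Last term = a + (n-1)d = 10 + (15-1)×10 = 150
S_15 = 15/2 × (10 + 150)
S_15 = 15/2 × 160 = 1200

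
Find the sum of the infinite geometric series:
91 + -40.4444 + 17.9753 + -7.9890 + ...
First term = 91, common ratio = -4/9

For |r| < 1, S = a / (1 - r)
S = 91 / (1 - (-4/9))
S = 91 / (13/9)
S = 63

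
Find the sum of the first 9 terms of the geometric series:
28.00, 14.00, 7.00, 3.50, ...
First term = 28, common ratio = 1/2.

Sₙ = a(1 - rⁿ) / (1 - r)
S_9 = 28(1 - (1/2)^9) / (1 - (1/2))
S_9 = 28(1 - (1/512)) / (1/2)
S_9 = 3577/64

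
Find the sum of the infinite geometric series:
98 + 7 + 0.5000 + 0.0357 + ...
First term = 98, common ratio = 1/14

For |r| < 1, S = a / (1 - r)
S = 98 / (1 - (1/14))
S = 98 / (13/14)
S = 1372/13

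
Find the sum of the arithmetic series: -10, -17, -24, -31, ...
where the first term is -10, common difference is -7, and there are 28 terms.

Sₙ = n/2 × (first + last)
Last term = a + (n-1)d = -10 + (28-1)×(-7) = -199
S_28 = 28/2 × (-10 + (-199))
S_28 = 28/2 × (-209) = -2926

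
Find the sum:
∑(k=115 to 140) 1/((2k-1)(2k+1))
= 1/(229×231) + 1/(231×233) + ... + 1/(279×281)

Partial fractions: 1/((2k-1)(2k+1)) = (1/2)[1/(2k-1) - 1/(2k+1)]
The series telescopes:
= (1/2)[1/229 - 1/281]
= 26/64349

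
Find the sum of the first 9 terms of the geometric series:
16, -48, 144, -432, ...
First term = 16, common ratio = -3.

Sₙ = a(1 - rⁿ) / (1 - r)
S_9 = 16(1 - (-3)^9) / (1 - (-3))
S_9 = 16(1 - (-19683)) / (4)
S_9 = 78736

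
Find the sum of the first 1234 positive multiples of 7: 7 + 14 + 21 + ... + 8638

Factor out 7: = 7(1 + 2 + ... + 1234) = 7 × n(n+1)/2
= 7 × 1234×1235/2
= 7 × 761995
= 5333965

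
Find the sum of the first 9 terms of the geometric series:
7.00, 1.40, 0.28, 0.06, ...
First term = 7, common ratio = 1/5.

Sₙ = a(1 - rⁿ) / (1 - r)
S_9 = 7(1 - (1/5)^9) / (1 - (1/5))
S_9 = 7(1 - (1/1953125)) / (4/5)
S_9 = 3417967/390625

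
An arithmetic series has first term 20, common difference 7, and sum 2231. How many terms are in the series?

Using S = n/2 × [2a + (n-1)d]
2231 = n/2 × [2(20) + (n-1)(7)]
2231 = n/2 × [40 + 7n - 7]
4462 = n × [33 + 7n]
7n² + (33)n - 4462 = 0
Discriminant: Δ = (33)² - 4(7)(-4462) = 1089 + 124936 = 126025
√Δ = 355
n = [-(33) + √Δ] / (2·7) = (-33 + 355) / 14 = 322 / 14 = 23
(The negative root is discarded since n must be a positive integer.)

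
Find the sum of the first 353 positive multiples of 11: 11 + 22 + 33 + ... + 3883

Factor out 11: = 11(1 + 2 + ... + 353) = 11 × n(n+1)/2
= 11 × 353×354/2
= 11 × 62481
= 687291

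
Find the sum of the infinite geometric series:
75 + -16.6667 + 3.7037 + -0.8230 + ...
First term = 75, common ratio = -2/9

For |r| < 1, S = a / (1 - r)
S = 75 / (1 - (-2/9))
S = 75 / (11/9)
S = 675/11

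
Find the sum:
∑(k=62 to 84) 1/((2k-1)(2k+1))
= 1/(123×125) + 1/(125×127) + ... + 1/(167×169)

Partial fractions: 1/((2k-1)(2k+1)) = (1/2)[1/(2k-1) - 1/(2k+1)]
The series telescopes:
= (1/2)[1/123 - 1/169]
= 23/20787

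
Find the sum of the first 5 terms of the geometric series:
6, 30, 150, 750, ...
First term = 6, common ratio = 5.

Sₙ = a(1 - rⁿ) / (1 - r)
S_5 = 6(1 - 5^5) / (1 - 5)
S_5 = 6(1 - 3125) / (-4)
S_5 = 4686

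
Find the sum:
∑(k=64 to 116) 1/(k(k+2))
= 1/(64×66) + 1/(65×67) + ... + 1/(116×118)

Partial fractions: 1/(k(k+2)) = (1/2)[1/k - 1/(k+2)]
Telescoping leaves the first two and last two terms:
= (1/2)[1/64 + 1/65 - 1/117 - 1/118]
= 30899/4417920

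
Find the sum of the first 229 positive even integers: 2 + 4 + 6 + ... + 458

Sum of first n even numbers = n(n+1)
= 229×230
= 52670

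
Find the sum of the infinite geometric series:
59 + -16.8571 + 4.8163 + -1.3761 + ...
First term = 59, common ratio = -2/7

For |r| < 1, S = a / (1 - r)
S = 59 / (1 - (-2/7))
S = 59 / (9/7)
S = 413/9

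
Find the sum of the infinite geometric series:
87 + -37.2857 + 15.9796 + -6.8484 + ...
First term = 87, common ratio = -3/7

For |r| < 1, S = a / (1 - r)
S = 87 / (1 - (-3/7))
S = 87 / (10/7)
S = 609/10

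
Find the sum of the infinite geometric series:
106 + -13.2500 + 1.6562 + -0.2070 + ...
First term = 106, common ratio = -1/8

For |r| < 1, S = a / (1 - r)
S = 106 / (1 - (-1/8))
S = 106 / (9/8)
S = 848/9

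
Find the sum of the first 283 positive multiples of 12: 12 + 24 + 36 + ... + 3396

Factor out 12: = 12(1 + 2 + ... + 283) = 12 × n(n+1)/2
= 12 × 283×284/2
= 12 × 40186
= 482232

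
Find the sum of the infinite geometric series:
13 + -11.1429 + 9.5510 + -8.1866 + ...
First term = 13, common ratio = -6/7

For |r| < 1, S = a / (1 - r)
S = 13 / (1 - (-6/7))
S = 13 / (13/7)
S = 7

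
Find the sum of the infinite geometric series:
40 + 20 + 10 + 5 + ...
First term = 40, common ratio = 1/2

For |r| < 1, S = a / (1 - r)
S = 40 / (1 - (1/2))
S = 40 / (1/2)
S = 80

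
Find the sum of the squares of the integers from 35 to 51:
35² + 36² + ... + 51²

Use ∑_{k=1}^{n} k² = n(n+1)(2n+1)/6, then subtract the first 34 terms.
∑_{k=1}^{51} k² = 51×52×103/6 = 45526
∑_{k=1}^{34} k² = 34×35×69/6 = 13685
∑_{k=35}^{51} k² = 45526 - 13685 = 31841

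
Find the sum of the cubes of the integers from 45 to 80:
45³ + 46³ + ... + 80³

Use ∑_{k=1}^{n} k³ = [n(n+1)/2]², then subtract the first 44 terms.
∑_{k=1}^{80} k³ = [80×81/2]² = 3240² = 10497600
∑_{k=1}^{44} k³ = [44×45/2]² = 990² = 980100
∑_{k=45}^{80} k³ = 10497600 - 980100 = 9517500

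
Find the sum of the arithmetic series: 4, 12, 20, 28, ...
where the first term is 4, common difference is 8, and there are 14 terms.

Sₙ = n/2 × (first + last)
Last term = a + (n-1)d = 4 + (14-1)×8 = 108
S_14 = 14/2 × (4 + 108)
S_14 = 14/2 × 112 = 784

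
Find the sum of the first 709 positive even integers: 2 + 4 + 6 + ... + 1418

Sum of first n even numbers = n(n+1)
= 709×710
= 503390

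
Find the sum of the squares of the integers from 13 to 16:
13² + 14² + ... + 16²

Use ∑_{k=1}^{n} k² = n(n+1)(2n+1)/6, then subtract the first 12 terms.
∑_{k=1}^{16} k² = 16×17×33/6 = 1496
∑_{k=1}^{12} k² = 12×13×25/6 = 650
∑_{k=13}^{16} k² = 1496 - 650 = 846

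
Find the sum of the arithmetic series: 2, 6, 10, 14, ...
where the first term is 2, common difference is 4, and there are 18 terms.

Sₙ = n/2 × (first + last)
Last term = a + (n-1)d = 2 + (18-1)×4 = 70
S_18 = 18/2 × (2 + 70)
S_18 = 18/2 × 72 = 648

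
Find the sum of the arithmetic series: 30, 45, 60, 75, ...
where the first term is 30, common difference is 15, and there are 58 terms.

Sₙ = n/2 × (first + last)
Last term = a + (n-1)d = 30 + (58-1)×15 = 885
S_58 = 58/2 × (30 + 885)
S_58 = 58/2 × 915 = 26535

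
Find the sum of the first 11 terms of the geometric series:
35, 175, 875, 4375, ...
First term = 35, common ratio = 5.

Sₙ = a(1 - rⁿ) / (1 - r)
S_11 = 35(1 - 5^11) / (1 - 5)
S_11 = 35(1 - 48828125) / (-4)
S_11 = 427246085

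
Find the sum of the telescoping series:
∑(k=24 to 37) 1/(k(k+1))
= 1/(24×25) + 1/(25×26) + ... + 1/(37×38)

Partial fractions: 1/(k(k+1)) = 1/k - 1/(k+1)
The series telescopes:
= (1/24 - 1/25) + (1/25 - 1/26) + ... + (1/37 - 1/38)
= 1/24 - 1/38
= 7/456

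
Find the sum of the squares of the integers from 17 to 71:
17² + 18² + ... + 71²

Use ∑_{k=1}^{n} k² = n(n+1)(2n+1)/6, then subtract the first 16 terms.
∑_{k=1}^{71} k² = 71×72×143/6 = 121836
∑_{k=1}^{16} k² = 16×17×33/6 = 1496
∑_{k=17}^{71} k² = 121836 - 1496 = 120340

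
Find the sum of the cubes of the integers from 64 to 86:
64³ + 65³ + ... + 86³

Use ∑_{k=1}^{n} k³ = [n(n+1)/2]², then subtract the first 63 terms.
∑_{k=1}^{86} k³ = [86×87/2]² = 3741² = 13995081
∑_{k=1}^{63} k³ = [63×64/2]² = 2016² = 4064256
∑_{k=64}^{86} k³ = 13995081 - 4064256 = 9930825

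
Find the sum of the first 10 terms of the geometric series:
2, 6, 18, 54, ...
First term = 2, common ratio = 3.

Sₙ = a(1 - rⁿ) / (1 - r)
S_10 = 2(1 - 3^10) / (1 - 3)
S_10 = 2(1 - 59049) / (-2)
S_10 = 59048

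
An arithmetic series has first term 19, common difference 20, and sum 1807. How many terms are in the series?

Using S = n/2 × [2a + (n-1)d]
1807 = n/2 × [2(19) + (n-1)(20)]
1807 = n/2 × [38 + 20n - 20]
3614 = n × [18 + 20n]
20n² + (18)n - 3614 = 0
Discriminant: Δ = (18)² - 4(20)(-3614) = 324 + 289120 = 289444
√Δ = 538
n = [-(18) + √Δ] / (2·20) = (-18 + 538) / 40 = 520 / 40 = 13
(The negative root is discarded since n must be a positive integer.)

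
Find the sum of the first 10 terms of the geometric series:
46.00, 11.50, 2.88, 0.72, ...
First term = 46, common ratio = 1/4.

Sₙ = a(1 - rⁿ) / (1 - r)
S_10 = 46(1 - (1/4)^10) / (1 - (1/4))
S_10 = 46(1 - (1/1048576)) / (3/4)
S_10 = 8039075/131072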